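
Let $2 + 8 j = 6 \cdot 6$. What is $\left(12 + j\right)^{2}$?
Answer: $\frac{4225}{16} \approx 264.06$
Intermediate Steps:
$j = \frac{17}{4}$ ($j = - \frac{1}{4} + \frac{6 \cdot 6}{8} = - \frac{1}{4} + \frac{1}{8} \cdot 36 = - \frac{1}{4} + \frac{9}{2} = \frac{17}{4} \approx 4.25$)
$\left(12 + j\right)^{2} = \left(12 + \frac{17}{4}\right)^{2} = \left(\frac{65}{4}\right)^{2} = \frac{4225}{16}$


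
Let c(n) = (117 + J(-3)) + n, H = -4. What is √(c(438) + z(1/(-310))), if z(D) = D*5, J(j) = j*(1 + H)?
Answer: √2167954/62 ≈ 23.748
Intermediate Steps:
J(j) = -3*j (J(j) = j*(1 - 4) = j*(-3) = -3*j)
c(n) = 126 + n (c(n) = (117 - 3*(-3)) + n = (117 + 9) + n = 126 + n)
z(D) = 5*D
√(c(438) + z(1/(-310))) = √((126 + 438) + 5/(-310)) = √(564 + 5*(-1/310)) = √(564 - 1/62) = √(34967/62) = √2167954/62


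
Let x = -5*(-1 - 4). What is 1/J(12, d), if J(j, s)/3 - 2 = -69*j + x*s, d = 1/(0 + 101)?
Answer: -101/250203 ≈ -0.00040367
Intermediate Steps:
d = 1/101 ≈ 0.0099010
x = 25 (x = -5*(-5) = 25)
J(j, s) = 6 - 207*j + 75*s (J(j, s) = 6 + 3*(-69*j + 25*s) = 6 + (-207*j + 75*s) = 6 - 207*j + 75*s)
1/J(12, d) = 1/(6 - 207*12 + 75*(1/101)) = 1/(6 - 2484 + 75/101) = 1/(-250203/101) = -101/250203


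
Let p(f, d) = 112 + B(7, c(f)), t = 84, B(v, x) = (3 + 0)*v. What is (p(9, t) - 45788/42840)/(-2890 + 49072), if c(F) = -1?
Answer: 1412983/494609220 ≈ 0.0028568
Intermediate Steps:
B(v, x) = 3*v
p(f, d) = 133 (p(f, d) = 112 + 3*7 = 112 + 21 = 133)
(p(9, t) - 45788/42840)/(-2890 + 49072) = (133 - 45788/42840)/(-2890 + 49072) = (133 - 45788*1/42840)/46182 = (133 - 11447/10710)*(1/46182) = (1412983/10710)*(1/46182) = 1412983/494609220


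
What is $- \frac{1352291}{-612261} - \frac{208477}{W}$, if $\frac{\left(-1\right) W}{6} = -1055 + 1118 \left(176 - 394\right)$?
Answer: $\frac{206492477293}{99912423546} \approx 2.0667$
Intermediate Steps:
$W = 1468674$ ($W = - 6 \left(-1055 + 1118 \left(176 - 394\right)\right) = - 6 \left(-1055 + 1118 \left(-218\right)\right) = - 6 \left(-1055 - 243724\right) = \left(-6\right) \left(-244779\right) = 1468674$)
$- \frac{1352291}{-612261} - \frac{208477}{W} = - \frac{1352291}{-612261} - \frac{208477}{1468674} = \left(-1352291\right) \left(- \frac{1}{612261}\right) - \frac{208477}{1468674} = \frac{1352291}{612261} - \frac{208477}{1468674} = \frac{206492477293}{99912423546}$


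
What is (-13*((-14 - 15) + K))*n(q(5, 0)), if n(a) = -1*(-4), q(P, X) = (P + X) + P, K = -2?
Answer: 1612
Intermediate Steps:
q(P, X) = X + 2*P
n(a) = 4
(-13*((-14 - 15) + K))*n(q(5, 0)) = -13*((-14 - 15) - 2)*4 = -13*(-29 - 2)*4 = -13*(-31)*4 = 403*4 = 1612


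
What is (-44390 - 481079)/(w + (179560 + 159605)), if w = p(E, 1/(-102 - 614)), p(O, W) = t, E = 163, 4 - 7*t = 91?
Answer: -3678283/2374068 ≈ -1.5494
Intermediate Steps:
t = -87/7 (t = 4/7 - ⅐*91 = 4/7 - 13 = -87/7 ≈ -12.429)
p(O, W) = -87/7
w = -87/7 ≈ -12.429
(-44390 - 481079)/(w + (179560 + 159605)) = (-44390 - 481079)/(-87/7 + (179560 + 159605)) = -525469/(-87/7 + 339165) = -525469/2374068/7 = -525469*7/2374068 = -3678283/2374068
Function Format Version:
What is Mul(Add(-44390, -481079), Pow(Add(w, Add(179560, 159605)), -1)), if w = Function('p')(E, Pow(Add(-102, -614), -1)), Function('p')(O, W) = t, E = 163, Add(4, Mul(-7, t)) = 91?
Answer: Rational(-3678283, 2374068) ≈ -1.5494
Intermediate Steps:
t = Rational(-87, 7) (t = Add(Rational(4, 7), Mul(Rational(-1, 7), 91)) = Add(Rational(4, 7), -13) = Rational(-87, 7) ≈ -12.429)
Function('p')(O, W) = Rational(-87, 7)
w = Rational(-87, 7) ≈ -12.429
Mul(Add(-44390, -481079), Pow(Add(w, Add(179560, 159605)), -1)) = Mul(Add(-44390, -481079), Pow(Add(Rational(-87, 7), Add(179560, 159605)), -1)) = Mul(-525469, Pow(Add(Rational(-87, 7), 339165), -1)) = Mul(-525469, Pow(Rational(2374068, 7), -1)) = Mul(-525469, Rational(7, 2374068)) = Rational(-3678283, 2374068)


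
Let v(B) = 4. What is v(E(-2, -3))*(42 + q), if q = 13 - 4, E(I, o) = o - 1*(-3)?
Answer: 204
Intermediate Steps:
E(I, o) = 3 + o (E(I, o) = o + 3 = 3 + o)
q = 9
v(E(-2, -3))*(42 + q) = 4*(42 + 9) = 4*51 = 204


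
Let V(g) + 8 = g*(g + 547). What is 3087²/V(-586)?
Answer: 9529569/22846 ≈ 417.12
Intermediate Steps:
V(g) = -8 + g*(547 + g) (V(g) = -8 + g*(g + 547) = -8 + g*(547 + g))
3087²/V(-586) = 3087²/(-8 + (-586)² + 547*(-586)) = 9529569/(-8 + 343396 - 320542) = 9529569/22846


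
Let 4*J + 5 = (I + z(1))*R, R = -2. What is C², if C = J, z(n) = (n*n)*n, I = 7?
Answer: 441/16 ≈ 27.563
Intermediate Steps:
z(n) = n³ (z(n) = n²*n = n³)
J = -21/4 (J = -5/4 + ((7 + 1³)*(-2))/4 = -5/4 + ((7 + 1)*(-2))/4 = -5/4 + (8*(-2))/4 = -5/4 + (¼)*(-16) = -5/4 - 4 = -21/4 ≈ -5.2500)
C = -21/4 ≈ -5.2500
C² = (-21/4)² = 441/16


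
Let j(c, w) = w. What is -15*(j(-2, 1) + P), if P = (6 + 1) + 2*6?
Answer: -300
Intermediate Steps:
P = 19 (P = 7 + 12 = 19)
-15*(j(-2, 1) + P) = -15*(1 + 19) = -15*20 = -300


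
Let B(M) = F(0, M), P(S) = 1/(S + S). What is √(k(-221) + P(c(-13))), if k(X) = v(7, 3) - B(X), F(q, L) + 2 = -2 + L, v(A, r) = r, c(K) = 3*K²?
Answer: √1387158/78 ≈ 15.100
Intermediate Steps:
F(q, L) = -4 + L (F(q, L) = -2 + (-2 + L) = -4 + L)
P(S) = 1/(2*S)
B(M) = -4 + M
k(X) = 7 - X (k(X) = 3 - (-4 + X) = 3 + (4 - X) = 7 - X)
√(k(-221) + P(c(-13))) = √((7 - 1*(-221)) + 1/(2*((3*(-13)²)))) = √((7 + 221) + 1/(2*((3*169)))) = √(228 + (½)/507) = √(228 + (½)*(1/507)) = √(228 + 1/1014) = √(231193/1014) = √1387158/78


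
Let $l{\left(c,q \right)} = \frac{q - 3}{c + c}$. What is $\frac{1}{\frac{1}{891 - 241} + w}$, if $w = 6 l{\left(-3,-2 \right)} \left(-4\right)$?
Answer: $- \frac{650}{12999} \approx -0.050004$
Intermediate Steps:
$l{\left(c,q \right)} = \frac{-3 + q}{2 c}$
$w = -20$ ($w = 6 \frac{-3 - 2}{2 \left(-3\right)} \left(-4\right) = 6 \cdot \frac{1}{2} \left(- \frac{1}{3}\right) \left(-5\right) \left(-4\right) = 6 \cdot \frac{5}{6} \left(-4\right) = 5 \left(-4\right) = -20$)
$\frac{1}{\frac{1}{891 - 241} + w} = \frac{1}{\frac{1}{891 - 241} - 20} = \frac{1}{\frac{1}{650} - 20} = \frac{1}{- \frac{12999}{650}} = - \frac{650}{12999}$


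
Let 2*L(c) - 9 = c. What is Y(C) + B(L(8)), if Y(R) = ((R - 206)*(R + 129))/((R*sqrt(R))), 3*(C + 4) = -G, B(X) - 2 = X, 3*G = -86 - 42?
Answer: 21/2 - 1103893*sqrt(23)/6348 ≈ -823.48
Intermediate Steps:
G = -128/3 (G = (-86 - 42)/3 = (1/3)*(-128) = -128/3 ≈ -42.667)
L(c) = 9/2 + c/2
B(X) = 2 + X
C = 92/9 (C = -4 + (-1*(-128/3))/3 = -4 + (1/3)*(128/3) = -4 + 128/9 = 92/9 ≈ 10.222)
Y(R) = (-206 + R)*(129 + R)/R**(3/2) (Y(R) = ((-206 + R)*(129 + R))/(R**(3/2)) = ((-206 + R)*(129 + R))/R**(3/2) = (-206 + R)*(129 + R)/R**(3/2))
Y(C) + B(L(8)) = (-26574 + (92/9)**2 - 77*92/9)/(92/9)**(3/2) + (2 + (9/2 + (1/2)*8)) = (27*sqrt(23)/4232)*(-26574 + 8464/81 - 7084/9) + (2 + (9/2 + 4)) = (27*sqrt(23)/4232)*(-2207786/81) + (2 + 17/2) = -1103893*sqrt(23)/6348 + 21/2 = 21/2 - 1103893*sqrt(23)/6348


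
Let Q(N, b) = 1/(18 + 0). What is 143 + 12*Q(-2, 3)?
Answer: 431/3 ≈ 143.67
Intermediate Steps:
Q(N, b) = 1/18
143 + 12*Q(-2, 3) = 143 + 12*(1/18) = 143 + ⅔ = 431/3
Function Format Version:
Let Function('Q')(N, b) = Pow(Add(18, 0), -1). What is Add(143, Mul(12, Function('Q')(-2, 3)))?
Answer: Rational(431, 3) ≈ 143.67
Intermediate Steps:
Function('Q')(N, b) = Rational(1, 18) (Function('Q')(N, b) = Pow(18, -1) = Rational(1, 18))
Add(143, Mul(12, Function('Q')(-2, 3))) = Add(143, Mul(12, Rational(1, 18))) = Add(143, Rational(2, 3)) = Rational(431, 3)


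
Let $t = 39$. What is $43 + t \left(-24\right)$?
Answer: $-893$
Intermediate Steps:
$43 + t \left(-24\right) = 43 + 39 \left(-24\right) = 43 - 936 = -893$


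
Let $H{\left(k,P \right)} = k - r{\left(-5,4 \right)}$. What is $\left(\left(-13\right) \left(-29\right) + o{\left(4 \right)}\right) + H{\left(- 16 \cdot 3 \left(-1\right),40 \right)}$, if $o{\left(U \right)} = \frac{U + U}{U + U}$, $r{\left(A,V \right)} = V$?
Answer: $422$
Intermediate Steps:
$o{\left(U \right)} = 1$ ($o{\left(U \right)} = \frac{2 U}{2 U} = 2 U \frac{1}{2 U} = 1$)
$H{\left(k,P \right)} = -4 + k$ ($H{\left(k,P \right)} = k - 4 = -4 + k$)
$\left(\left(-13\right) \left(-29\right) + o{\left(4 \right)}\right) + H{\left(- 16 \cdot 3 \left(-1\right),40 \right)} = \left(\left(-13\right) \left(-29\right) + 1\right) - \left(4 + 16 \cdot 3 \left(-1\right)\right) = \left(377 + 1\right) - -44 = 378 + \left(-4 + 48\right) = 378 + 44 = 422$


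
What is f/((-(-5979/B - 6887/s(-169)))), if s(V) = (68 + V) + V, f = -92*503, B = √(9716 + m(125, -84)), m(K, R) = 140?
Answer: -212026606767360/534645922409 - 40340556943200*√154/534645922409 ≈ -1332.9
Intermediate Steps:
B = 8*√154 (B = √(9716 + 140) = √9856 = 8*√154 ≈ 99.277)
f = -46276
s(V) = 68 + 2*V
f/((-(-5979/B - 6887/s(-169)))) = -46276*(-1/(-5979*√154/1232 - 6887/(68 + 2*(-169)))) = -46276*(-1/(-5979*√154/1232 - 6887/(68 - 338))) = -46276*(-1/(-5979*√154/1232 - 6887/(-270))) = -46276*(-1/(-5979*√154/1232 - 6887*(-1/270))) = -46276*(-1/(-5979*√154/1232 + 6887/270)) = -46276*(-1/(6887/270 - 5979*√154/1232)) = -46276/(-6887/270 + 5979*√154/1232)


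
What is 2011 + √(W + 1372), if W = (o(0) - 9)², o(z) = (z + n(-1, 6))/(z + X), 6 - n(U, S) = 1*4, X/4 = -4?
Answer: 2011 + √93137/8 ≈ 2049.1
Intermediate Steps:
X = -16 (X = 4*(-4) = -16)
n(U, S) = 2 (n(U, S) = 6 - 4 = 2)
o(z) = (2 + z)/(-16 + z) (o(z) = (z + 2)/(z - 16) = (2 + z)/(-16 + z))
W = 5329/64 (W = ((2 + 0)/(-16 + 0) - 9)² = (2/(-16) - 9)² = (-1/16*2 - 9)² = (-⅛ - 9)² = (-73/8)² = 5329/64 ≈ 83.266)
2011 + √(W + 1372) = 2011 + √(5329/64 + 1372) = 2011 + √(93137/64) = 2011 + √93137/8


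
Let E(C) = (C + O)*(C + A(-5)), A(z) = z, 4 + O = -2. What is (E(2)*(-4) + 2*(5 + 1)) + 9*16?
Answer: 108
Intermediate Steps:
O = -6 (O = -4 - 2 = -6)
E(C) = (-6 + C)*(-5 + C) (E(C) = (C - 6)*(C - 5) = (-6 + C)*(-5 + C))
(E(2)*(-4) + 2*(5 + 1)) + 9*16 = ((30 + 2**2 - 11*2)*(-4) + 2*(5 + 1)) + 9*16 = ((30 + 4 - 22)*(-4) + 2*6) + 144 = (12*(-4) + 12) + 144 = (-48 + 12) + 144 = -36 + 144 = 108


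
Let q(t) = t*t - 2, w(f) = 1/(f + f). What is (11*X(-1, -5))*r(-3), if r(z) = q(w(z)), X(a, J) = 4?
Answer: -781/9 ≈ -86.778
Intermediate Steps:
w(f) = 1/(2*f)
q(t) = -2 + t² (q(t) = t² - 2 = -2 + t²)
r(z) = -2 + 1/(4*z²) (r(z) = -2 + (1/(2*z))² = -2 + 1/(4*z²))
(11*X(-1, -5))*r(-3) = (11*4)*(-2 + (¼)/(-3)²) = 44*(-2 + (¼)*(⅑)) = 44*(-2 + 1/36) = 44*(-71/36) = -781/9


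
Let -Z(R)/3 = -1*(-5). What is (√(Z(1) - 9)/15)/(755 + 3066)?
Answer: 2*I*√6/57315 ≈ 8.5475e-5*I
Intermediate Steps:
Z(R) = -15 (Z(R) = -(-3)*(-5) = -3*5 = -15)
(√(Z(1) - 9)/15)/(755 + 3066) = (√(-15 - 9)/15)/(755 + 3066) = (√(-24)*(1/15))/3821 = ((2*I*√6)*(1/15))/3821 = (2*I*√6/15)/3821 = 2*I*√6/57315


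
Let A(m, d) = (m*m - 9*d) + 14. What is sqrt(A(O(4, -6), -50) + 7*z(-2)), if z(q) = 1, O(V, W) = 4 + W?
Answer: 5*sqrt(19) ≈ 21.794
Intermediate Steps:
A(m, d) = 14 + m**2 - 9*d (A(m, d) = (m**2 - 9*d) + 14 = 14 + m**2 - 9*d)
sqrt(A(O(4, -6), -50) + 7*z(-2)) = sqrt((14 + (4 - 6)**2 - 9*(-50)) + 7*1) = sqrt((14 + (-2)**2 + 450) + 7) = sqrt((14 + 4 + 450) + 7) = sqrt(468 + 7) = sqrt(475) = 5*sqrt(19)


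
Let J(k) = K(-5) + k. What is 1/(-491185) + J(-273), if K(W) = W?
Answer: -136549431/491185 ≈ -278.00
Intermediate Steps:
J(k) = -5 + k
1/(-491185) + J(-273) = 1/(-491185) + (-5 - 273) = -1/491185 - 278 = -136549431/491185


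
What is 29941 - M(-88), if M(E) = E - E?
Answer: 29941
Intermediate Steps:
M(E) = 0
29941 - M(-88) = 29941 - 1*0 = 29941 + 0 = 29941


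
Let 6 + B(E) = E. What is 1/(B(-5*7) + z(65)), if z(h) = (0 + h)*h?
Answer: 1/4184 ≈ 0.00023901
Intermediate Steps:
B(E) = -6 + E
z(h) = h**2 (z(h) = h*h = h**2)
1/(B(-5*7) + z(65)) = 1/((-6 - 5*7) + 65**2) = 1/((-6 - 35) + 4225) = 1/(-41 + 4225) = 1/4184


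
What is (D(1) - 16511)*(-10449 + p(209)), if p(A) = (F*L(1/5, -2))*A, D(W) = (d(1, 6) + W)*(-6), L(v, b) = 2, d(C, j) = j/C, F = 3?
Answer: 152204835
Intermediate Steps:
D(W) = -36 - 6*W (D(W) = (6/1 + W)*(-6) = (6*1 + W)*(-6) = (6 + W)*(-6) = -36 - 6*W)
p(A) = 6*A (p(A) = (3*2)*A = 6*A)
(D(1) - 16511)*(-10449 + p(209)) = ((-36 - 6*1) - 16511)*(-10449 + 6*209) = ((-36 - 6) - 16511)*(-10449 + 1254) = (-42 - 16511)*(-9195) = -16553*(-9195) = 152204835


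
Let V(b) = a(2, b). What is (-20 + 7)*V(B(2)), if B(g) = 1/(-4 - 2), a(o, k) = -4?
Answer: 52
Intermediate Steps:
B(g) = -⅙ (B(g) = 1/(-6) = -⅙)
V(b) = -4
(-20 + 7)*V(B(2)) = (-20 + 7)*(-4) = -13*(-4) = 52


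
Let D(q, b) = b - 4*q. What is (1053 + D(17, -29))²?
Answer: 913936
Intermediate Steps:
(1053 + D(17, -29))² = (1053 + (-29 - 4*17))² = (1053 + (-29 - 68))² = (1053 - 97)² = 956² = 913936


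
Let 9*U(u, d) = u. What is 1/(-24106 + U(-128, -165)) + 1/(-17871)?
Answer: -377921/3879472422 ≈ -9.7416e-5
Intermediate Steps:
U(u, d) = u/9
1/(-24106 + U(-128, -165)) + 1/(-17871) = 1/(-24106 + (1/9)*(-128)) + 1/(-17871) = 1/(-24106 - 128/9) - 1/17871 = 1/(-217082/9) - 1/17871 = -9/217082 - 1/17871 = -377921/3879472422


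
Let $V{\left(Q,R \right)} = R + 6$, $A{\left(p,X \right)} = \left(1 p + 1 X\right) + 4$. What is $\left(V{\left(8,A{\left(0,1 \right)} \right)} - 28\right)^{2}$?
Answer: $289$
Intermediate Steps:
$A{\left(p,X \right)} = 4 + X + p$ ($A{\left(p,X \right)} = \left(p + X\right) + 4 = \left(X + p\right) + 4 = 4 + X + p$)
$V{\left(Q,R \right)} = 6 + R$
$\left(V{\left(8,A{\left(0,1 \right)} \right)} - 28\right)^{2} = \left(\left(6 + \left(4 + 1 + 0\right)\right) - 28\right)^{2} = \left(\left(6 + 5\right) - 28\right)^{2} = \left(11 - 28\right)^{2} = \left(-17\right)^{2} = 289$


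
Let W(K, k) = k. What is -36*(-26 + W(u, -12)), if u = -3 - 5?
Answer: 1368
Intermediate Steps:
u = -8
-36*(-26 + W(u, -12)) = -36*(-26 - 12) = -36*(-38) = 1368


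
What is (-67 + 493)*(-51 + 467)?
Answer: 177216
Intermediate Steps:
(-67 + 493)*(-51 + 467) = 426*416 = 177216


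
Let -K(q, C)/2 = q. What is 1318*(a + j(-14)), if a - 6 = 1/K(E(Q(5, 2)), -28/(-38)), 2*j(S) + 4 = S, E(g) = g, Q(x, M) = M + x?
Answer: -28337/7 ≈ -4048.1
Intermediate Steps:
j(S) = -2 + S/2
K(q, C) = -2*q
a = 83/14 (a = 6 + 1/(-2*(2 + 5)) = 6 + 1/(-2*7) = 6 + 1/(-14) = 6 - 1/14 = 83/14 ≈ 5.9286)
1318*(a + j(-14)) = 1318*(83/14 + (-2 + (½)*(-14))) = 1318*(83/14 + (-2 - 7)) = 1318*(83/14 - 9) = 1318*(-43/14) = -28337/7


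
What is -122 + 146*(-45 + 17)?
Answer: -4210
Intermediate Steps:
-122 + 146*(-45 + 17) = -122 + 146*(-28) = -122 - 4088 = -4210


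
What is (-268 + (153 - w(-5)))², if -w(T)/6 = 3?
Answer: 9409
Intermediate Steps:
w(T) = -18 (w(T) = -6*3 = -18)
(-268 + (153 - w(-5)))² = (-268 + (153 - 1*(-18)))² = (-268 + (153 + 18))² = (-268 + 171)² = (-97)² = 9409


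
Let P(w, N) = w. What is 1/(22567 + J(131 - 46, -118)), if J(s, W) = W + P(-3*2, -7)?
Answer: 1/22443 ≈ 4.4557e-5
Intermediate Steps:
J(s, W) = -6 + W (J(s, W) = W - 3*2 = W - 6 = -6 + W)
1/(22567 + J(131 - 46, -118)) = 1/(22567 + (-6 - 118)) = 1/(22567 - 124) = 1/22443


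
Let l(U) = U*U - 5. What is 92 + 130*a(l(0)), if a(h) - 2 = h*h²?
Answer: -15898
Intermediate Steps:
l(U) = -5 + U² (l(U) = U² - 5 = -5 + U²)
a(h) = 2 + h³ (a(h) = 2 + h*h² = 2 + h³)
92 + 130*a(l(0)) = 92 + 130*(2 + (-5 + 0²)³) = 92 + 130*(2 + (-5 + 0)³) = 92 + 130*(2 + (-5)³) = 92 + 130*(2 - 125) = 92 + 130*(-123) = 92 - 15990 = -15898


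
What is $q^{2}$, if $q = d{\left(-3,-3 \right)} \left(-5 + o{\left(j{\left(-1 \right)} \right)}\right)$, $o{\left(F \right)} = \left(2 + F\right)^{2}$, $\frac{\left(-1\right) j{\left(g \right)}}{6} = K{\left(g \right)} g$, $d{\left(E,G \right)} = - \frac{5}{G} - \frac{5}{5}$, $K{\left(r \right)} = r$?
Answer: $\frac{484}{9} \approx 53.778$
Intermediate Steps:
$d{\left(E,G \right)} = -1 - \frac{5}{G}$ ($d{\left(E,G \right)} = - \frac{5}{G} - 1 = -1 - \frac{5}{G}$)
$j{\left(g \right)} = - 6 g^{2}$ ($j{\left(g \right)} = - 6 g g = - 6 g^{2}$)
$q = \frac{22}{3}$ ($q = \frac{-5 - -3}{-3} \left(-5 + \left(2 - 6 \left(-1\right)^{2}\right)^{2}\right) = - \frac{-5 + 3}{3} \left(-5 + \left(2 - 6\right)^{2}\right) = \left(- \frac{1}{3}\right) \left(-2\right) \left(-5 + \left(2 - 6\right)^{2}\right) = \frac{2 \left(-5 + \left(-4\right)^{2}\right)}{3} = \frac{2 \left(-5 + 16\right)}{3} = \frac{2}{3} \cdot 11 = \frac{22}{3} \approx 7.3333$)
$q^{2} = \left(\frac{22}{3}\right)^{2} = \frac{484}{9}$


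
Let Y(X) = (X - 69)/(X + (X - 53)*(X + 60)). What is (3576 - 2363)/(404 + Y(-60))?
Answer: 24260/8123 ≈ 2.9866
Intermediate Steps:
Y(X) = (-69 + X)/(X + (-53 + X)*(60 + X))
(3576 - 2363)/(404 + Y(-60)) = (3576 - 2363)/(404 + (-69 - 60)/(-3180 + (-60)² + 8*(-60))) = 1213/(404 - 129/(-3180 + 3600 - 480)) = 1213/(404 - 129/(-60)) = 1213/(404 - 1/60*(-129)) = 1213/(404 + 43/20) = 1213/(8123/20) = 1213*(20/8123) = 24260/8123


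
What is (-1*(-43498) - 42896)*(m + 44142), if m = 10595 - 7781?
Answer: 28267512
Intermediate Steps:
m = 2814
(-1*(-43498) - 42896)*(m + 44142) = (-1*(-43498) - 42896)*(2814 + 44142) = (43498 - 42896)*46956 = 602*46956 = 28267512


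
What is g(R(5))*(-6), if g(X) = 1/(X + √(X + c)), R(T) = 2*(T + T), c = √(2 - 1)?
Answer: -120/379 + 6*√21/379 ≈ -0.24408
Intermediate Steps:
c = 1 (c = √1 = 1)
R(T) = 4*T (R(T) = 2*(2*T) = 4*T)
g(X) = 1/(X + √(1 + X)) (g(X) = 1/(X + √(X + 1)) = 1/(X + √(1 + X)))
g(R(5))*(-6) = -6/(4*5 + √(1 + 4*5)) = -6/(20 + √(1 + 20)) = -6/(20 + √21)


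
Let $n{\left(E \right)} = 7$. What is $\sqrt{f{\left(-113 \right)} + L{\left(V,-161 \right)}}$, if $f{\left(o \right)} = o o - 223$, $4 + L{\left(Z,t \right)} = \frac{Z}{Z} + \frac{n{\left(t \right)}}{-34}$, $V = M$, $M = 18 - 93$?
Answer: $\frac{67 \sqrt{3230}}{34} \approx 111.99$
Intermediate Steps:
$M = -75$ ($M = 18 - 93 = -75$)
$V = -75$
$L{\left(Z,t \right)} = - \frac{109}{34}$ ($L{\left(Z,t \right)} = -4 + \left(\frac{Z}{Z} + \frac{7}{-34}\right) = -4 + \left(1 + 7 \left(- \frac{1}{34}\right)\right) = -4 + \left(1 - \frac{7}{34}\right) = -4 + \frac{27}{34} = - \frac{109}{34}$)
$f{\left(o \right)} = -223 + o^{2}$ ($f{\left(o \right)} = o^{2} - 223 = -223 + o^{2}$)
$\sqrt{f{\left(-113 \right)} + L{\left(V,-161 \right)}} = \sqrt{\left(-223 + \left(-113\right)^{2}\right) - \frac{109}{34}} = \sqrt{\left(-223 + 12769\right) - \frac{109}{34}} = \sqrt{12546 - \frac{109}{34}} = \sqrt{\frac{426455}{34}} = \frac{67 \sqrt{3230}}{34}$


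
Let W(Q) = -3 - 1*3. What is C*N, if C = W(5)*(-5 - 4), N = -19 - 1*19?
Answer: -2052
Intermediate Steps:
W(Q) = -6 (W(Q) = -3 - 3 = -6)
N = -38 (N = -19 - 19 = -38)
C = 54 (C = -6*(-5 - 4) = -6*(-9) = 54)
C*N = 54*(-38) = -2052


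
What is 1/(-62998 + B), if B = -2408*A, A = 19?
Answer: -1/108750 ≈ -9.1954e-6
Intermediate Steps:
B = -45752 (B = -2408*19 = -45752)
1/(-62998 + B) = 1/(-62998 - 45752) = 1/(-108750) = -1/108750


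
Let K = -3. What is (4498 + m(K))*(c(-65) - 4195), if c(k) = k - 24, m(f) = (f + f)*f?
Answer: -19346544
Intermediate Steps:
m(f) = 2*f² (m(f) = (2*f)*f = 2*f²)
c(k) = -24 + k
(4498 + m(K))*(c(-65) - 4195) = (4498 + 2*(-3)²)*((-24 - 65) - 4195) = (4498 + 2*9)*(-89 - 4195) = (4498 + 18)*(-4284) = 4516*(-4284) = -19346544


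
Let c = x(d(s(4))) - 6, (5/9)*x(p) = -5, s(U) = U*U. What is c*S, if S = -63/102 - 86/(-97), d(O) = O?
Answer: -13305/3298 ≈ -4.0343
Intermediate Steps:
s(U) = U²
x(p) = -9 (x(p) = (9/5)*(-5) = -9)
S = 887/3298 (S = -63*1/102 - 86*(-1/97) = -21/34 + 86/97 = 887/3298 ≈ 0.26895)
c = -15 (c = -9 - 6 = -15)
c*S = -15*887/3298 = -13305/3298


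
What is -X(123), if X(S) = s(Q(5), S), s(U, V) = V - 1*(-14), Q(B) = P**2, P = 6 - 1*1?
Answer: -137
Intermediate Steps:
P = 5 (P = 6 - 1 = 5)
Q(B) = 25 (Q(B) = 5**2 = 25)
s(U, V) = 14 + V (s(U, V) = V + 14 = 14 + V)
X(S) = 14 + S
-X(123) = -(14 + 123) = -1*137 = -137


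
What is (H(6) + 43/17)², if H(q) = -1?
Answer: 676/289 ≈ 2.3391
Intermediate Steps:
(H(6) + 43/17)² = (-1 + 43/17)² = (26/17)² = 676/289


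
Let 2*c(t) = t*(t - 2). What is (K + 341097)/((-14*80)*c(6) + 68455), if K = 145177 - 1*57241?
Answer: 429033/55015 ≈ 7.7985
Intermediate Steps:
c(t) = t*(-2 + t)/2 (c(t) = (t*(t - 2))/2 = (t*(-2 + t))/2 = t*(-2 + t)/2)
K = 87936 (K = 145177 - 57241 = 87936)
(K + 341097)/((-14*80)*c(6) + 68455) = (87936 + 341097)/((-14*80)*((1/2)*6*(-2 + 6)) + 68455) = 429033/(-560*6*4 + 68455) = 429033/(-1120*12 + 68455) = 429033/(-13440 + 68455) = 429033/55015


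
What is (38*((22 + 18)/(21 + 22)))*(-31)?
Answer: -47120/43 ≈ -1095.8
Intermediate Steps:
(38*((22 + 18)/(21 + 22)))*(-31) = (38*(40/43))*(-31) = (1520/43)*(-31) = -47120/43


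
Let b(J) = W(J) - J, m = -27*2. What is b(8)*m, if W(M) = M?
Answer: 0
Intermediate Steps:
m = -54
b(J) = 0 (b(J) = J - J = 0)
b(8)*m = 0*(-54) = 0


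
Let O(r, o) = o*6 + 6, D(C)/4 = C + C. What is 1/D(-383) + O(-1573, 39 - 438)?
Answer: -7316833/3064 ≈ -2388.0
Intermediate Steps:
D(C) = 8*C (D(C) = 4*(C + C) = 4*(2*C) = 8*C)
O(r, o) = 6 + 6*o (O(r, o) = 6*o + 6 = 6 + 6*o)
1/D(-383) + O(-1573, 39 - 438) = 1/(8*(-383)) + (6 + 6*(39 - 438)) = 1/(-3064) + (6 + 6*(-399)) = -1/3064 + (6 - 2394) = -1/3064 - 2388 = -7316833/3064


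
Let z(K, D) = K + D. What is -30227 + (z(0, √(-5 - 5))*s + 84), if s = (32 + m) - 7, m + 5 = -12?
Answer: -30143 + 8*I*√10 ≈ -30143.0 + 25.298*I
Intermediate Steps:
m = -17 (m = -5 - 12 = -17)
z(K, D) = D + K
s = 8 (s = (32 - 17) - 7 = 15 - 7 = 8)
-30227 + (z(0, √(-5 - 5))*s + 84) = -30227 + ((√(-5 - 5) + 0)*8 + 84) = -30227 + ((√(-10) + 0)*8 + 84) = -30227 + ((I*√10 + 0)*8 + 84) = -30227 + ((I*√10)*8 + 84) = -30227 + (8*I*√10 + 84) = -30227 + (84 + 8*I*√10) = -30143 + 8*I*√10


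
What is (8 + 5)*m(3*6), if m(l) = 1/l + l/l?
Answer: 247/18 ≈ 13.722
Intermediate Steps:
m(l) = 1 + 1/l (m(l) = 1/l + 1 = 1 + 1/l)
(8 + 5)*m(3*6) = (8 + 5)*((1 + 3*6)/((3*6))) = 13*((1 + 18)/18) = 13*((1/18)*19) = 13*(19/18) = 247/18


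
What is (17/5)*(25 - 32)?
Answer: -119/5 ≈ -23.800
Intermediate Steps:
(17/5)*(25 - 32) = (17*(⅕))*(-7) = (17/5)*(-7) = -119/5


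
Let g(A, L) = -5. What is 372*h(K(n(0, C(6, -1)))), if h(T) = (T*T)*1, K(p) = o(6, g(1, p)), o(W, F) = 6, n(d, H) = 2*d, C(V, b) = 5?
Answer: 13392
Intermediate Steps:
K(p) = 6
h(T) = T**2 (h(T) = T**2*1 = T**2)
372*h(K(n(0, C(6, -1)))) = 372*6**2 = 372*36 = 13392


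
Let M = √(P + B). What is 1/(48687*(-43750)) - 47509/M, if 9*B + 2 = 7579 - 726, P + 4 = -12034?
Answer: -1/2130056250 + 142527*I*√101491/101491 ≈ -4.6947e-10 + 447.39*I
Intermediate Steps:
P = -12038 (P = -4 - 12034 = -12038)
B = 6851/9 (B = -2/9 + (7579 - 726)/9 = -2/9 + (⅑)*6853 = -2/9 + 6853/9 = 6851/9 ≈ 761.22)
M = I*√101491/3 (M = √(-12038 + 6851/9) = √(-101491/9) = I*√101491/3 ≈ 106.19*I)
1/(48687*(-43750)) - 47509/M = 1/(48687*(-43750)) - 47509*(-3*I*√101491/101491) = (1/48687)*(-1/43750) - (-142527)*I*√101491/101491 = -1/2130056250 + 142527*I*√101491/101491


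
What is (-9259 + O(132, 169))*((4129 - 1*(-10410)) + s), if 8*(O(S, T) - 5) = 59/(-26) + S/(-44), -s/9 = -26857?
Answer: -123319289047/52 ≈ -2.3715e+9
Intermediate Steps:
s = 241713 (s = -9*(-26857) = 241713)
O(S, T) = 981/208 - S/352 (O(S, T) = 5 + (59/(-26) + S/(-44))/8 = 5 + (59*(-1/26) + S*(-1/44))/8 = 5 + (-59/26 - S/44)/8 = 5 + (-59/208 - S/352) = 981/208 - S/352)
(-9259 + O(132, 169))*((4129 - 1*(-10410)) + s) = (-9259 + (981/208 - 1/352*132))*((4129 - 1*(-10410)) + 241713) = (-9259 + (981/208 - 3/8))*((4129 + 10410) + 241713) = (-9259 + 903/208)*(14539 + 241713) = -1924969/208*256252 = -123319289047/52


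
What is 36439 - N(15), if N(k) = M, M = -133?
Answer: 36572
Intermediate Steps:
N(k) = -133
36439 - N(15) = 36439 - 1*(-133) = 36439 + 133 = 36572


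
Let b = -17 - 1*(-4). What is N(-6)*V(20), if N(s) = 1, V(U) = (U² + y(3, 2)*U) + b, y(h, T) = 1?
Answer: 407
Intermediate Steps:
b = -13 (b = -17 + 4 = -13)
V(U) = -13 + U + U² (V(U) = (U² + 1*U) - 13 = (U² + U) - 13 = (U + U²) - 13 = -13 + U + U²)
N(-6)*V(20) = 1*(-13 + 20 + 20²) = 1*(-13 + 20 + 400) = 1*407 = 407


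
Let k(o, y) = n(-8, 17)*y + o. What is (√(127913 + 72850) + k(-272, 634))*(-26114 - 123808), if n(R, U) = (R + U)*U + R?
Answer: -13741550676 - 449766*√22307 ≈ -1.3809e+10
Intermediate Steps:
n(R, U) = R + U*(R + U) (n(R, U) = U*(R + U) + R = R + U*(R + U))
k(o, y) = o + 145*y (k(o, y) = (-8 + 17² - 8*17)*y + o = (-8 + 289 - 136)*y + o = 145*y + o = o + 145*y)
(√(127913 + 72850) + k(-272, 634))*(-26114 - 123808) = (√(127913 + 72850) + (-272 + 145*634))*(-26114 - 123808) = (√200763 + (-272 + 91930))*(-149922) = (3*√22307 + 91658)*(-149922) = (91658 + 3*√22307)*(-149922) = -13741550676 - 449766*√22307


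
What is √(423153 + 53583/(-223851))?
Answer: 2*√588996556076545/74617 ≈ 650.50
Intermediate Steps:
√(423153 + 53583/(-223851)) = √(423153 + 53583*(-1/223851)) = √(423153 - 17861/74617) = √(31574389540/74617) = 2*√588996556076545/74617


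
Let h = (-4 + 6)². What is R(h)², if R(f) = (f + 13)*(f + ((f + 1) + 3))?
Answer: 41616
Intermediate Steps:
h = 4 (h = 2² = 4)
R(f) = (4 + 2*f)*(13 + f) (R(f) = (13 + f)*(f + ((1 + f) + 3)) = (13 + f)*(f + (4 + f)) = (13 + f)*(4 + 2*f) = (4 + 2*f)*(13 + f))
R(h)² = (52 + 2*4² + 30*4)² = (52 + 2*16 + 120)² = (52 + 32 + 120)² = 204² = 41616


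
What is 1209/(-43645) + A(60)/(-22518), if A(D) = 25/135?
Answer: -735273299/26535548970 ≈ -0.027709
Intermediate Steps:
A(D) = 5/27 (A(D) = 25*(1/135) = 5/27)
1209/(-43645) + A(60)/(-22518) = 1209/(-43645) + (5/27)/(-22518) = 1209*(-1/43645) + (5/27)*(-1/22518) = -1209/43645 - 5/607986 = -735273299/26535548970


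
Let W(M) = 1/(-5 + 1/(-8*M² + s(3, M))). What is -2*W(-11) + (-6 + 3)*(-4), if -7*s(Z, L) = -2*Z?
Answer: 419824/33857 ≈ 12.400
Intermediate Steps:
s(Z, L) = 2*Z/7 (s(Z, L) = -(-2)*Z/7 = 2*Z/7)
W(M) = 1/(-5 + 1/(6/7 - 8*M²)) (W(M) = 1/(-5 + 1/(-8*M² + (2/7)*3)) = 1/(-5 + 1/(-8*M² + 6/7)) = 1/(-5 + 1/(6/7 - 8*M²)))
-2*W(-11) + (-6 + 3)*(-4) = -4*(3 - 28*(-11)²)/(-23 + 280*(-11)²) + (-6 + 3)*(-4) = -4*(3 - 28*121)/(-23 + 280*121) - 3*(-4) = -4*(3 - 3388)/(-23 + 33880) + 12 = -4*(-3385)/33857 + 12 = -2*(-6770/33857) + 12 = 13540/33857 + 12 = 419824/33857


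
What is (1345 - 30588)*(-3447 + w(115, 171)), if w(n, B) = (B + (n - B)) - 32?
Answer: 98373452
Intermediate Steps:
w(n, B) = -32 + n (w(n, B) = n - 32 = -32 + n)
(1345 - 30588)*(-3447 + w(115, 171)) = (1345 - 30588)*(-3447 + (-32 + 115)) = -29243*(-3447 + 83) = -29243*(-3364) = 98373452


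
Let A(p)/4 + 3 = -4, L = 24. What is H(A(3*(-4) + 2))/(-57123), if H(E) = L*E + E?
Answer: 700/57123 ≈ 0.012254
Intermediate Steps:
A(p) = -28 (A(p) = -12 + 4*(-4) = -12 - 16 = -28)
H(E) = 25*E (H(E) = 24*E + E = 25*E)
H(A(3*(-4) + 2))/(-57123) = (25*(-28))/(-57123) = -700*(-1/57123) = 700/57123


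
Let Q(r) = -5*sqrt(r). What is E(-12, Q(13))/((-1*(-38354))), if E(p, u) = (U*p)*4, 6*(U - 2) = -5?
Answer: -28/19177 ≈ -0.0014601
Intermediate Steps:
U = 7/6 (U = 2 + (1/6)*(-5) = 2 - 5/6 = 7/6 ≈ 1.1667)
E(p, u) = 14*p/3 (E(p, u) = (7*p/6)*4 = 14*p/3)
E(-12, Q(13))/((-1*(-38354))) = ((14/3)*(-12))/((-1*(-38354))) = -56/38354 = -56*1/38354 = -28/19177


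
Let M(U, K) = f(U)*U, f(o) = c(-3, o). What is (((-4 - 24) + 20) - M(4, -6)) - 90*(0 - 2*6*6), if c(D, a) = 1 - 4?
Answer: 6484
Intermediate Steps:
c(D, a) = -3
f(o) = -3
M(U, K) = -3*U
(((-4 - 24) + 20) - M(4, -6)) - 90*(0 - 2*6*6) = (((-4 - 24) + 20) - (-3)*4) - 90*(0 - 2*6*6) = ((-28 + 20) - 1*(-12)) - 90*(0 - 12*6) = (-8 + 12) - 90*(0 - 72) = 4 - 90*(-72) = 4 + 6480 = 6484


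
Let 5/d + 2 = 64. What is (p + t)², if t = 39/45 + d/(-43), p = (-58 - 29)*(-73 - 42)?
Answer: 160107644499128089/1599200100 ≈ 1.0012e+8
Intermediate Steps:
d = 5/62 (d = 5/(-2 + 64) = 5/62 ≈ 0.080645)
p = 10005 (p = -87*(-115) = 10005)
t = 34583/39990 (t = 39/45 + (5/62)/(-43) = 39*(1/45) + (5/62)*(-1/43) = 13/15 - 5/2666 = 34583/39990 ≈ 0.86479)
(p + t)² = (10005 + 34583/39990)² = (400134533/39990)² = 160107644499128089/1599200100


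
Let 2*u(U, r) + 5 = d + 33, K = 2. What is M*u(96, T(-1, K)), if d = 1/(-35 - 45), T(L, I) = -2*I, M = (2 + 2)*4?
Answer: 2239/10 ≈ 223.90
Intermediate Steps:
M = 16 (M = 4*4 = 16)
d = -1/80 (d = 1/(-80) = -1/80 ≈ -0.012500)
u(U, r) = 2239/160 (u(U, r) = -5/2 + (-1/80 + 33)/2 = -5/2 + (½)*(2639/80) = -5/2 + 2639/160 = 2239/160)
M*u(96, T(-1, K)) = 16*(2239/160) = 2239/10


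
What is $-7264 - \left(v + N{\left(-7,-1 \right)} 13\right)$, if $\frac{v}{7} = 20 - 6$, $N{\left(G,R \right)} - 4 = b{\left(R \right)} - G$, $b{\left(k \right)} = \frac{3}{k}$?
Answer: $-7466$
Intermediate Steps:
$N{\left(G,R \right)} = 4 - G + \frac{3}{R}$ ($N{\left(G,R \right)} = 4 - \left(G - \frac{3}{R}\right) = 4 - G + \frac{3}{R}$)
$v = 98$ ($v = 7 \left(20 - 6\right) = 7 \cdot 14 = 98$)
$-7264 - \left(v + N{\left(-7,-1 \right)} 13\right) = -7264 - \left(98 + \left(4 - -7 + \frac{3}{-1}\right) 13\right) = -7264 - \left(98 + \left(4 + 7 + 3 \left(-1\right)\right) 13\right) = -7264 - \left(98 + \left(4 + 7 - 3\right) 13\right) = -7264 - \left(98 + 8 \cdot 13\right) = -7264 - \left(98 + 104\right) = -7264 - 202 = -7466$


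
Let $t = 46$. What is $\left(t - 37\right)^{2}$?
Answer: $81$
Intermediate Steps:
$\left(t - 37\right)^{2} = \left(46 - 37\right)^{2} = 9^{2} = 81$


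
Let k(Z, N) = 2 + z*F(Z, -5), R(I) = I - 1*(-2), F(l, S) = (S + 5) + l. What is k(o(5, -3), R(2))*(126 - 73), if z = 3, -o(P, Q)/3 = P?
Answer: -2279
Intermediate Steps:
F(l, S) = 5 + S + l (F(l, S) = (5 + S) + l = 5 + S + l)
o(P, Q) = -3*P
R(I) = 2 + I (R(I) = I + 2 = 2 + I)
k(Z, N) = 2 + 3*Z (k(Z, N) = 2 + 3*(5 - 5 + Z) = 2 + 3*Z)
k(o(5, -3), R(2))*(126 - 73) = (2 + 3*(-3*5))*(126 - 73) = (2 + 3*(-15))*53 = (2 - 45)*53 = -43*53 = -2279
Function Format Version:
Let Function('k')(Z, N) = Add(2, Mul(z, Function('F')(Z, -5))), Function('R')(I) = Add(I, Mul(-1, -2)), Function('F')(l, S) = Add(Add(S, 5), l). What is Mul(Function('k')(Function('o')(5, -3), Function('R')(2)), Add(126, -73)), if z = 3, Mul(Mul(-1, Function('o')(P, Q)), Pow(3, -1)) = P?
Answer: -2279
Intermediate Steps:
Function('F')(l, S) = Add(5, S, l) (Function('F')(l, S) = Add(Add(5, S), l) = Add(5, S, l))
Function('o')(P, Q) = Mul(-3, P)
Function('R')(I) = Add(2, I) (Function('R')(I) = Add(I, 2) = Add(2, I))
Function('k')(Z, N) = Add(2, Mul(3, Z)) (Function('k')(Z, N) = Add(2, Mul(3, Add(5, -5, Z))) = Add(2, Mul(3, Z)))
Mul(Function('k')(Function('o')(5, -3), Function('R')(2)), Add(126, -73)) = Mul(Add(2, Mul(3, Mul(-3, 5))), Add(126, -73)) = Mul(Add(2, Mul(3, -15)), 53) = Mul(Add(2, -45), 53) = Mul(-43, 53) = -2279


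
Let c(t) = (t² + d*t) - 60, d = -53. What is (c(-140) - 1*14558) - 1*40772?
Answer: -28370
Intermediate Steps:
c(t) = -60 + t² - 53*t (c(t) = (t² - 53*t) - 60 = -60 + t² - 53*t)
(c(-140) - 1*14558) - 1*40772 = ((-60 + (-140)² - 53*(-140)) - 1*14558) - 1*40772 = ((-60 + 19600 + 7420) - 14558) - 40772 = (26960 - 14558) - 40772 = 12402 - 40772 = -28370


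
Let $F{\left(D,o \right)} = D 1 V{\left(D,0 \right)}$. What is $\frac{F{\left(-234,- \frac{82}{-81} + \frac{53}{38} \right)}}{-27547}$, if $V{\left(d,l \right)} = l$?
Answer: $0$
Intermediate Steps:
$F{\left(D,o \right)} = 0$ ($F{\left(D,o \right)} = D 1 \cdot 0 = D 0 = 0$)
$\frac{F{\left(-234,- \frac{82}{-81} + \frac{53}{38} \right)}}{-27547} = \frac{0}{-27547} = 0 \left(- \frac{1}{27547}\right) = 0$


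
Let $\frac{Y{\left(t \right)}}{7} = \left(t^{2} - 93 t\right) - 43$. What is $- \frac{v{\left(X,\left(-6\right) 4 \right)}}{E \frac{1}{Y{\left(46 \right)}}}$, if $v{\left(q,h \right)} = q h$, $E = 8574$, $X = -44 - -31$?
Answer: $\frac{802620}{1429} \approx 561.67$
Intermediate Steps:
$Y{\left(t \right)} = -301 - 651 t + 7 t^{2}$ ($Y{\left(t \right)} = 7 \left(\left(t^{2} - 93 t\right) - 43\right) = 7 \left(-43 + t^{2} - 93 t\right) = -301 - 651 t + 7 t^{2}$)
$X = -13$ ($X = -44 + 31 = -13$)
$v{\left(q,h \right)} = h q$
$- \frac{v{\left(X,\left(-6\right) 4 \right)}}{E \frac{1}{Y{\left(46 \right)}}} = - \frac{\left(-6\right) 4 \left(-13\right)}{8574 \frac{1}{-301 - 29946 + 7 \cdot 46^{2}}} = - \frac{\left(-24\right) \left(-13\right)}{8574 \frac{1}{-301 - 29946 + 7 \cdot 2116}} = - \frac{312}{8574 \frac{1}{-301 - 29946 + 14812}} = - \frac{312}{8574 \frac{1}{-15435}} = - \frac{312}{8574 \left(- \frac{1}{15435}\right)} = - \frac{312}{- \frac{2858}{5145}} = - \frac{312 \left(-5145\right)}{2858} = \left(-1\right) \left(- \frac{802620}{1429}\right) = \frac{802620}{1429}$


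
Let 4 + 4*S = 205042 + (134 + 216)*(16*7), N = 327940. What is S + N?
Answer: 777999/2 ≈ 3.8900e+5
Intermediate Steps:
S = 122119/2 (S = -1 + (205042 + (134 + 216)*(16*7))/4 = -1 + (205042 + 350*112)/4 = -1 + (205042 + 39200)/4 = -1 + (¼)*244242 = -1 + 122121/2 = 122119/2 ≈ 61060.)
S + N = 122119/2 + 327940 = 777999/2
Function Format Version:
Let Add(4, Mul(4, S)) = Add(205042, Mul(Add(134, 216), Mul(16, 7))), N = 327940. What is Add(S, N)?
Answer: Rational(777999, 2) ≈ 3.8900e+5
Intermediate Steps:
S = Rational(122119, 2) (S = Add(-1, Mul(Rational(1, 4), Add(205042, Mul(Add(134, 216), Mul(16, 7))))) = Add(-1, Mul(Rational(1, 4), Add(205042, Mul(350, 112)))) = Add(-1, Mul(Rational(1, 4), Add(205042, 39200))) = Add(-1, Mul(Rational(1, 4), 244242)) = Add(-1, Rational(122121, 2)) = Rational(122119, 2) ≈ 61060.)
Add(S, N) = Add(Rational(122119, 2), 327940) = Rational(777999, 2)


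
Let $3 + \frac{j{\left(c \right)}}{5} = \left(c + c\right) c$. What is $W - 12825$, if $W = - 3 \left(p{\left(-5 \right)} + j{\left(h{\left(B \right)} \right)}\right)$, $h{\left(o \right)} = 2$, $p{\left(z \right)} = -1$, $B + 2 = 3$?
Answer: $-12897$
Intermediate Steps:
$B = 1$ ($B = -2 + 3 = 1$)
$j{\left(c \right)} = -15 + 10 c^{2}$ ($j{\left(c \right)} = -15 + 5 \left(c + c\right) c = -15 + 5 \cdot 2 c c = -15 + 5 \cdot 2 c^{2} = -15 + 10 c^{2}$)
$W = -72$ ($W = - 3 \left(-1 - \left(15 - 10 \cdot 2^{2}\right)\right) = - 3 \left(-1 + \left(-15 + 10 \cdot 4\right)\right) = - 3 \left(-1 + \left(-15 + 40\right)\right) = - 3 \left(-1 + 25\right) = \left(-3\right) 24 = -72$)
$W - 12825 = -72 - 12825 = -12897$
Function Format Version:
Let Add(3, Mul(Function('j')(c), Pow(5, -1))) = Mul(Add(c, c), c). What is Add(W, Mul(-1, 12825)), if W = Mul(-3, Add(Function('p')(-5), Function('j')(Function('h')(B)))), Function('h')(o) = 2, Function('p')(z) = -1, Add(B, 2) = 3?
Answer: -12897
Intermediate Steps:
B = 1 (B = Add(-2, 3) = 1)
Function('j')(c) = Add(-15, Mul(10, Pow(c, 2))) (Function('j')(c) = Add(-15, Mul(5, Mul(Add(c, c), c))) = Add(-15, Mul(5, Mul(Mul(2, c), c))) = Add(-15, Mul(5, Mul(2, Pow(c, 2)))) = Add(-15, Mul(10, Pow(c, 2))))
W = -72 (W = Mul(-3, Add(-1, Add(-15, Mul(10, Pow(2, 2))))) = Mul(-3, Add(-1, Add(-15, Mul(10, 4)))) = Mul(-3, Add(-1, Add(-15, 40))) = Mul(-3, Add(-1, 25)) = Mul(-3, 24) = -72)
Add(W, Mul(-1, 12825)) = Add(-72, Mul(-1, 12825)) = Add(-72, -12825) = -12897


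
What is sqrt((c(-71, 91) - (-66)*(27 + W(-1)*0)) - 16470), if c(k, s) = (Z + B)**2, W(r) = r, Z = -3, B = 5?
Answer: 2*I*sqrt(3671) ≈ 121.18*I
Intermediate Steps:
c(k, s) = 4 (c(k, s) = (-3 + 5)**2 = 2**2 = 4)
sqrt((c(-71, 91) - (-66)*(27 + W(-1)*0)) - 16470) = sqrt((4 - (-66)*(27 - 1*0)) - 16470) = sqrt((4 - (-66)*(27 + 0)) - 16470) = sqrt((4 - (-66)*27) - 16470) = sqrt((4 - 1*(-1782)) - 16470) = sqrt((4 + 1782) - 16470) = sqrt(1786 - 16470) = sqrt(-14684) = 2*I*sqrt(3671)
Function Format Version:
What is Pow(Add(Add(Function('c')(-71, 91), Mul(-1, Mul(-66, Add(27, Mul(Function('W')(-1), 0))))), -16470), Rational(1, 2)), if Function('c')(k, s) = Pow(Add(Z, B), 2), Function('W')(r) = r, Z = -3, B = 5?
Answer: Mul(2, I, Pow(3671, Rational(1, 2))) ≈ Mul(121.18, I)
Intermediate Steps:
Function('c')(k, s) = 4 (Function('c')(k, s) = Pow(Add(-3, 5), 2) = Pow(2, 2) = 4)
Pow(Add(Add(Function('c')(-71, 91), Mul(-1, Mul(-66, Add(27, Mul(Function('W')(-1), 0))))), -16470), Rational(1, 2)) = Pow(Add(Add(4, Mul(-1, Mul(-66, Add(27, Mul(-1, 0))))), -16470), Rational(1, 2)) = Pow(Add(Add(4, Mul(-1, Mul(-66, Add(27, 0)))), -16470), Rational(1, 2)) = Pow(Add(Add(4, Mul(-1, Mul(-66, 27))), -16470), Rational(1, 2)) = Pow(Add(Add(4, Mul(-1, -1782)), -16470), Rational(1, 2)) = Pow(Add(Add(4, 1782), -16470), Rational(1, 2)) = Pow(Add(1786, -16470), Rational(1, 2)) = Pow(-14684, Rational(1, 2)) = Mul(2, I, Pow(3671, Rational(1, 2)))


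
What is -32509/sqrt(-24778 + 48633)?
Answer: -32509*sqrt(23855)/23855 ≈ -210.48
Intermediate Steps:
-32509/sqrt(-24778 + 48633) = -32509*sqrt(23855)/23855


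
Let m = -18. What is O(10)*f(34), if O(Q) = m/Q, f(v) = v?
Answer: -306/5 ≈ -61.200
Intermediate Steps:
O(Q) = -18/Q
O(10)*f(34) = -18/10*34 = -18*⅒*34 = -9/5*34 = -306/5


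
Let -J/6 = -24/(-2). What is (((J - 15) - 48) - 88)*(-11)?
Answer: 2453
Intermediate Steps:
J = -72 (J = -(-144)/(-2) = -(-144)*(-1)/2 = -6*12 = -72)
(((J - 15) - 48) - 88)*(-11) = (((-72 - 15) - 48) - 88)*(-11) = ((-87 - 48) - 88)*(-11) = (-135 - 88)*(-11) = -223*(-11) = 2453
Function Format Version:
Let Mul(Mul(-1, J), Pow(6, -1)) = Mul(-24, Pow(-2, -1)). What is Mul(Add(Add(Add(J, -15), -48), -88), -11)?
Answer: 2453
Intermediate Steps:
J = -72 (J = Mul(-6, Mul(-24, Pow(-2, -1))) = Mul(-6, Mul(-24, Rational(-1, 2))) = Mul(-6, 12) = -72)
Mul(Add(Add(Add(J, -15), -48), -88), -11) = Mul(Add(Add(Add(-72, -15), -48), -88), -11) = Mul(Add(Add(-87, -48), -88), -11) = Mul(Add(-135, -88), -11) = Mul(-223, -11) = 2453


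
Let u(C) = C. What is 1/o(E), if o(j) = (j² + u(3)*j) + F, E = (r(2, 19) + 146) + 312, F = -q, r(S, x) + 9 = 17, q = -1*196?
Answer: 1/218750 ≈ 4.5714e-6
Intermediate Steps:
q = -196
r(S, x) = 8 (r(S, x) = -9 + 17 = 8)
F = 196 (F = -1*(-196) = 196)
E = 466 (E = (8 + 146) + 312 = 154 + 312 = 466)
o(j) = 196 + j² + 3*j (o(j) = (j² + 3*j) + 196 = 196 + j² + 3*j)
1/o(E) = 1/(196 + 466² + 3*466) = 1/(196 + 217156 + 1398) = 1/218750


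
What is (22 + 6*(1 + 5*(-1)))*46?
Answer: -92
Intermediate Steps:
(22 + 6*(1 + 5*(-1)))*46 = (22 + 6*(1 - 5))*46 = (22 + 6*(-4))*46 = (22 - 24)*46 = -2*46 = -92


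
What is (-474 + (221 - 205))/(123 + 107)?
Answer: -229/115 ≈ -1.9913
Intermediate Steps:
(-474 + (221 - 205))/(123 + 107) = (-474 + 16)/230 = -458*1/230 = -229/115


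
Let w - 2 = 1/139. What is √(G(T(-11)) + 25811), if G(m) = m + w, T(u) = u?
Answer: √498520581/139 ≈ 160.63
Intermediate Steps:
w = 279/139 (w = 2 + 1/139 = 279/139 ≈ 2.0072)
G(m) = 279/139 + m (G(m) = m + 279/139 = 279/139 + m)
√(G(T(-11)) + 25811) = √((279/139 - 11) + 25811) = √(-1250/139 + 25811) = √(3586479/139) = √498520581/139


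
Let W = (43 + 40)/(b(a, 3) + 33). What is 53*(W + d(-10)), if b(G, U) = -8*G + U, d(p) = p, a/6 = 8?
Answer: -188839/348 ≈ -542.64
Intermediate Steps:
a = 48 (a = 6*8 = 48)
b(G, U) = U - 8*G
W = -83/348 (W = (43 + 40)/((3 - 8*48) + 33) = 83/((3 - 384) + 33) = 83/(-381 + 33) = 83/(-348) = 83*(-1/348) = -83/348 ≈ -0.23851)
53*(W + d(-10)) = 53*(-83/348 - 10) = 53*(-3563/348) = -188839/348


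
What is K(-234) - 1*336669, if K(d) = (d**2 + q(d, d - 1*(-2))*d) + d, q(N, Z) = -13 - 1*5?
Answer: -277935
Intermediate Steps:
q(N, Z) = -18 (q(N, Z) = -13 - 5 = -18)
K(d) = d**2 - 17*d (K(d) = (d**2 - 18*d) + d = d**2 - 17*d)
K(-234) - 1*336669 = -234*(-17 - 234) - 1*336669 = -234*(-251) - 336669 = 58734 - 336669 = -277935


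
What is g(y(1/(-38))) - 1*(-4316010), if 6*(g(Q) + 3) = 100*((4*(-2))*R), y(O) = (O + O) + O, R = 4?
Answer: 12946421/3 ≈ 4.3155e+6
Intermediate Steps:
y(O) = 3*O (y(O) = 2*O + O = 3*O)
g(Q) = -1609/3 (g(Q) = -3 + (100*((4*(-2))*4))/6 = -3 + (100*(-8*4))/6 = -3 + (100*(-32))/6 = -3 + (⅙)*(-3200) = -3 - 1600/3 = -1609/3)
g(y(1/(-38))) - 1*(-4316010) = -1609/3 - 1*(-4316010) = -1609/3 + 4316010 = 12946421/3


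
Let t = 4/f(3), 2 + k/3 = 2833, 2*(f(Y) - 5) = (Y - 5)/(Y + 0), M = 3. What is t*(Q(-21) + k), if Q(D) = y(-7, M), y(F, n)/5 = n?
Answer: 51048/7 ≈ 7292.6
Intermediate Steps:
y(F, n) = 5*n
Q(D) = 15 (Q(D) = 5*3 = 15)
f(Y) = 5 + (-5 + Y)/(2*Y) (f(Y) = 5 + ((Y - 5)/(Y + 0))/2 = 5 + ((-5 + Y)/Y)/2 = 5 + (-5 + Y)/(2*Y))
k = 8493 (k = -6 + 3*2833 = -6 + 8499 = 8493)
t = 6/7 (t = 4/(((1/2)*(-5 + 11*3)/3)) = 4/(((1/2)*(1/3)*(-5 + 33))) = 4/(((1/2)*(1/3)*28)) = 4/(14/3) = 4*(3/14) = 6/7 ≈ 0.85714)
t*(Q(-21) + k) = 6*(15 + 8493)/7 = (6/7)*8508 = 51048/7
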